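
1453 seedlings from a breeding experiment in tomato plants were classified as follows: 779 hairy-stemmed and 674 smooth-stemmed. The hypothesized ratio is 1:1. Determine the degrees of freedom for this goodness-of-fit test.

A goodness-of-fit test with 2 phenotype classes has df = 2 − 1 = 1.

1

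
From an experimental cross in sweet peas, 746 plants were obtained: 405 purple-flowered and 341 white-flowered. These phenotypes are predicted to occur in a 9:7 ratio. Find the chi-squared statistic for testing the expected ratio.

1.165

Under the 9:7 hypothesis (Σ ratio = 16, N = 746):
  purple-flowered: 746 × 9/16 = 419.625
  white-flowered: 746 × 7/16 = 326.375
χ² = Σ (O − E)² / E
  purple-flowered: (405 − 419.625)² / 419.625 = 0.5097
  white-flowered: (341 − 326.375)² / 326.375 = 0.6554
χ² = 0.5097 + 0.6554 = 1.1651 ≈ 1.165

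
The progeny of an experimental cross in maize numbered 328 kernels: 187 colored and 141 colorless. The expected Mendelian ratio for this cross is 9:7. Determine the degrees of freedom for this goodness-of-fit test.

A goodness-of-fit test with 2 phenotype classes has df = 2 − 1 = 1.

1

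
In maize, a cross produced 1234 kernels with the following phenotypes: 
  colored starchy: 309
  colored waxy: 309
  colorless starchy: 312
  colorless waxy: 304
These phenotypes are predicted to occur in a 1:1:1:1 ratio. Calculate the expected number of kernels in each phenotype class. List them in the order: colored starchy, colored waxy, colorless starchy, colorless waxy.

The 1:1:1:1 ratio has 4 parts, so with N = 1234 the expected counts are:
  colored starchy: 1234 × 1/4 = 308.5
  colored waxy: 1234 × 1/4 = 308.5
  colorless starchy: 1234 × 1/4 = 308.5
  colorless waxy: 1234 × 1/4 = 308.5

308.5, 308.5, 308.5, 308.5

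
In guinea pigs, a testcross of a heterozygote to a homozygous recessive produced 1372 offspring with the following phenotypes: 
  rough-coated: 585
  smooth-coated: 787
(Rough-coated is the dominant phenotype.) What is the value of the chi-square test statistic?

29.741

A testcross of a heterozygote (Aa × aa) gives a 1:1 phenotypic ratio.
Expected counts for N = 1372 under a 1:1 ratio (total parts = 2):
  rough-coated: 1372 × 1/2 = 686
  smooth-coated: 1372 × 1/2 = 686
χ² = Σ (O − E)² / E
  rough-coated: (585 − 686)² / 686 = 14.8703
  smooth-coated: (787 − 686)² / 686 = 14.8703
χ² = 14.8703 + 14.8703 = 29.7406 ≈ 29.741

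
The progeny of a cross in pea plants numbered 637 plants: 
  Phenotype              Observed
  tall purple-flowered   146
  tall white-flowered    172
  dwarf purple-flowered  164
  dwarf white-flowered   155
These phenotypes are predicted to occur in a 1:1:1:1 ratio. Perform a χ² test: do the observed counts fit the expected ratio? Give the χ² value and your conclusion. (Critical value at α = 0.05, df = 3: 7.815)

The 1:1:1:1 ratio has 4 parts, so with N = 637 the expected counts are:
  tall purple-flowered: 637 × 1/4 = 159.25
  tall white-flowered: 637 × 1/4 = 159.25
  dwarf purple-flowered: 637 × 1/4 = 159.25
  dwarf white-flowered: 637 × 1/4 = 159.25
χ² = Σ (O − E)² / E
  tall purple-flowered: (146 − 159.25)² / 159.25 = 1.1024
  tall white-flowered: (172 − 159.25)² / 159.25 = 1.0208
  dwarf purple-flowered: (164 − 159.25)² / 159.25 = 0.1417
  dwarf white-flowered: (155 − 159.25)² / 159.25 = 0.1134
χ² = 1.1024 + 1.0208 + 0.1417 + 0.1134 = 2.3783 ≈ 2.378
Degrees of freedom = 4 − 1 = 3; critical value at α = 0.05 is 7.815.
Since 2.378 < 7.815, we fail to reject the null hypothesis — the data are consistent with the 1:1:1:1 ratio.

2.378; consistent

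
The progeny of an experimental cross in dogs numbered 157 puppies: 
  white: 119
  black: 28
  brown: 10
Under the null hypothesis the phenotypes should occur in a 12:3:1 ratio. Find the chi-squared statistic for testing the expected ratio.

0.087

The 12:3:1 ratio has 16 parts, so with N = 157 the expected counts are:
  white: 157 × 12/16 = 117.75
  black: 157 × 3/16 = 29.4375
  brown: 157 × 1/16 = 9.8125
χ² = Σ (O − E)² / E
  white: (119 − 117.75)² / 117.75 = 0.0133
  black: (28 − 29.4375)² / 29.4375 = 0.0702
  brown: (10 − 9.8125)² / 9.8125 = 0.0036
χ² = 0.0133 + 0.0702 + 0.0036 = 0.0871 ≈ 0.087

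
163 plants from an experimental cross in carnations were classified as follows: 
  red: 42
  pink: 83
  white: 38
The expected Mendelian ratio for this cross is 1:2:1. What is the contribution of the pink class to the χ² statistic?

0.028

Expected counts for N = 163 under a 1:2:1 ratio (total parts = 4):
  red: 163 × 1/4 = 40.75
  pink: 163 × 2/4 = 81.5
  white: 163 × 1/4 = 40.75
Contribution of pink: (83 − 81.5)² / 81.5 = 0.0276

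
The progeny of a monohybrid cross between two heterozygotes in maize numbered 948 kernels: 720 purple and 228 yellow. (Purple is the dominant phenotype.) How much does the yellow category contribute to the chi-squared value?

For a monohybrid cross between heterozygotes with complete dominance, the expected phenotypic ratio is 3:1.
The 3:1 ratio has 4 parts, so with N = 948 the expected counts are:
  purple: 948 × 3/4 = 711
  yellow: 948 × 1/4 = 237
Contribution of yellow: (228 − 237)² / 237 = 0.3418

0.342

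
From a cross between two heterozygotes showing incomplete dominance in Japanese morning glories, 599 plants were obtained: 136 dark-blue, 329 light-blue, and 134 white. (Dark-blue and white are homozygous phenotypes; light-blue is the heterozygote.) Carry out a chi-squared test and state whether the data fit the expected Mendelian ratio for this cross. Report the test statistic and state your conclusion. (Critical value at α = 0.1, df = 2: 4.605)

5.825; not consistent

With incomplete dominance, a heterozygote × heterozygote cross gives a 1:2:1 phenotypic ratio.
Expected counts for N = 599 under a 1:2:1 ratio (total parts = 4):
  dark-blue: 599 × 1/4 = 149.75
  light-blue: 599 × 2/4 = 299.5
  white: 599 × 1/4 = 149.75
χ² = Σ (O − E)² / E
  dark-blue: (136 − 149.75)² / 149.75 = 1.2625
  light-blue: (329 − 299.5)² / 299.5 = 2.9057
  white: (134 − 149.75)² / 149.75 = 1.6565
χ² = 1.2625 + 2.9057 + 1.6565 = 5.8247 ≈ 5.825
Degrees of freedom = 3 − 1 = 2; critical value at α = 0.1 is 4.605.
Since 5.825 > 4.605, we reject the null hypothesis — the data do not fit the 1:2:1 ratio.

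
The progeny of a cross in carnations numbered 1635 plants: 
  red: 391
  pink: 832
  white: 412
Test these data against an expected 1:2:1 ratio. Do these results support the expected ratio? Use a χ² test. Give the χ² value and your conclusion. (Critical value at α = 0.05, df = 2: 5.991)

Total ratio parts = 4. Expected numbers out of 1635:
  red: 1635 × 1/4 = 408.75
  pink: 1635 × 2/4 = 817.5
  white: 1635 × 1/4 = 408.75
χ² = Σ (O − E)² / E
  red: (391 − 408.75)² / 408.75 = 0.7708
  pink: (832 − 817.5)² / 817.5 = 0.2572
  white: (412 − 408.75)² / 408.75 = 0.0258
χ² = 0.7708 + 0.2572 + 0.0258 = 1.0538 ≈ 1.054
Degrees of freedom = 3 − 1 = 2; critical value at α = 0.05 is 5.991.
Since 1.054 < 5.991, we fail to reject the null hypothesis — the data are consistent with the 1:2:1 ratio.

1.054; consistent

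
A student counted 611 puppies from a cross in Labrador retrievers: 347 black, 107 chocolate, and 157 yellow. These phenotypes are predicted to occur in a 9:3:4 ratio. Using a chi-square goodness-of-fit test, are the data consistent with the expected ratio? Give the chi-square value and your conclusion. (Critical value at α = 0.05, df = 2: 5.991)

Under the 9:3:4 hypothesis (Σ ratio = 16, N = 611):
  black: 611 × 9/16 = 343.6875
  chocolate: 611 × 3/16 = 114.5625
  yellow: 611 × 4/16 = 152.75
χ² = Σ (O − E)² / E
  black: (347 − 343.6875)² / 343.6875 = 0.0319
  chocolate: (107 − 114.5625)² / 114.5625 = 0.4992
  yellow: (157 − 152.75)² / 152.75 = 0.1182
χ² = 0.0319 + 0.4992 + 0.1182 = 0.6493 ≈ 0.649
Degrees of freedom = 3 − 1 = 2; critical value at α = 0.05 is 5.991.
Since 0.649 < 5.991, we fail to reject the null hypothesis — the data are consistent with the 9:3:4 ratio.

0.649; consistent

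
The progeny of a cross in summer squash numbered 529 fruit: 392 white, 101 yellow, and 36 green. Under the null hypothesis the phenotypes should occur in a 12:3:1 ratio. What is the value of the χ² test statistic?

0.351

The 12:3:1 ratio has 16 parts, so with N = 529 the expected counts are:
  white: 529 × 12/16 = 396.75
  yellow: 529 × 3/16 = 99.1875
  green: 529 × 1/16 = 33.0625
χ² = Σ (O − E)² / E
  white: (392 − 396.75)² / 396.75 = 0.0569
  yellow: (101 − 99.1875)² / 99.1875 = 0.0331
  green: (36 − 33.0625)² / 33.0625 = 0.2610
χ² = 0.0569 + 0.0331 + 0.2610 = 0.351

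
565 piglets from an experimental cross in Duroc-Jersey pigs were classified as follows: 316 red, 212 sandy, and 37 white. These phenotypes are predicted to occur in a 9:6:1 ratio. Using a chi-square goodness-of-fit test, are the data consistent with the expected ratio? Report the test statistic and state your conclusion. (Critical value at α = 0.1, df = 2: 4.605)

Total ratio parts = 16. Expected numbers out of 565:
  red: 565 × 9/16 = 317.8125
  sandy: 565 × 6/16 = 211.875
  white: 565 × 1/16 = 35.3125
χ² = Σ (O − E)² / E
  red: (316 − 317.8125)² / 317.8125 = 0.0103
  sandy: (212 − 211.875)² / 211.875 = 0.0001
  white: (37 − 35.3125)² / 35.3125 = 0.0806
χ² = 0.0103 + 0.0001 + 0.0806 = 0.091
Degrees of freedom = 3 − 1 = 2; critical value at α = 0.1 is 4.605.
Since 0.091 < 4.605, we fail to reject the null hypothesis — the data are consistent with the 9:6:1 ratio.

0.091; consistent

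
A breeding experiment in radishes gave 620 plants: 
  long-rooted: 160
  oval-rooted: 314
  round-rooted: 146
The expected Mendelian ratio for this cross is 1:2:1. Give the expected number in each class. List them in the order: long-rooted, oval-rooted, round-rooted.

Total ratio parts = 4. Expected numbers out of 620:
  long-rooted: 620 × 1/4 = 155
  oval-rooted: 620 × 2/4 = 310
  round-rooted: 620 × 1/4 = 155

155, 310, 155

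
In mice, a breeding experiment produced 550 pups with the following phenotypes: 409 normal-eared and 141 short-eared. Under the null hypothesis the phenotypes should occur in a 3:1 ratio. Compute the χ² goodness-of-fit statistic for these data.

The 3:1 ratio has 4 parts, so with N = 550 the expected counts are:
  normal-eared: 550 × 3/4 = 412.5
  short-eared: 550 × 1/4 = 137.5
χ² = Σ (O − E)² / E
  normal-eared: (409 − 412.5)² / 412.5 = 0.0297
  short-eared: (141 − 137.5)² / 137.5 = 0.0891
χ² = 0.0297 + 0.0891 = 0.1188 ≈ 0.119

0.119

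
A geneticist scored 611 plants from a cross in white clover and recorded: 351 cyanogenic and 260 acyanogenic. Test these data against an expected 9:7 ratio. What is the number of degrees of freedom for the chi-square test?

1

A goodness-of-fit test with 2 phenotype classes has df = 2 − 1 = 1.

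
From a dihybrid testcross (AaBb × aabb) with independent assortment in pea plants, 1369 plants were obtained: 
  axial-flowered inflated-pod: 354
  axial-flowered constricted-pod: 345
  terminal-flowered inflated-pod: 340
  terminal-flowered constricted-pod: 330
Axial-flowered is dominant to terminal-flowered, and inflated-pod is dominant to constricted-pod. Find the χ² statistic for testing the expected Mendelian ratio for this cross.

A dihybrid testcross with independent assortment gives a 1:1:1:1 ratio.
Under the 1:1:1:1 hypothesis (Σ ratio = 4, N = 1369):
  axial-flowered inflated-pod: 1369 × 1/4 = 342.25
  axial-flowered constricted-pod: 1369 × 1/4 = 342.25
  terminal-flowered inflated-pod: 1369 × 1/4 = 342.25
  terminal-flowered constricted-pod: 1369 × 1/4 = 342.25
χ² = Σ (O − E)² / E
  axial-flowered inflated-pod: (354 − 342.25)² / 342.25 = 0.4034
  axial-flowered constricted-pod: (345 − 342.25)² / 342.25 = 0.0221
  terminal-flowered inflated-pod: (340 − 342.25)² / 342.25 = 0.0148
  terminal-flowered constricted-pod: (330 − 342.25)² / 342.25 = 0.4385
χ² = 0.4034 + 0.0221 + 0.0148 + 0.4385 = 0.8788 ≈ 0.879

0.879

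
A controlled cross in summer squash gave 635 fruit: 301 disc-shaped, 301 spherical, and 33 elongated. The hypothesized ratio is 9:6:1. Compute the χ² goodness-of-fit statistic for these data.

26.567

Expected counts for N = 635 under a 9:6:1 ratio (total parts = 16):
  disc-shaped: 635 × 9/16 = 357.1875
  spherical: 635 × 6/16 = 238.125
  elongated: 635 × 1/16 = 39.6875
χ² = Σ (O − E)² / E
  disc-shaped: (301 − 357.1875)² / 357.1875 = 8.8386
  spherical: (301 − 238.125)² / 238.125 = 16.6016
  elongated: (33 − 39.6875)² / 39.6875 = 1.1269
χ² = 8.8386 + 16.6016 + 1.1269 = 26.5671 ≈ 26.567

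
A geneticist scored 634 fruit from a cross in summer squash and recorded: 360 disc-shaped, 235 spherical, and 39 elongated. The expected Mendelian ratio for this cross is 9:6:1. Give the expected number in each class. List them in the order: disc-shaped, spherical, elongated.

356.625, 237.75, 39.625

Total ratio parts = 16. Expected numbers out of 634:
  disc-shaped: 634 × 9/16 = 356.625
  spherical: 634 × 6/16 = 237.75
  elongated: 634 × 1/16 = 39.625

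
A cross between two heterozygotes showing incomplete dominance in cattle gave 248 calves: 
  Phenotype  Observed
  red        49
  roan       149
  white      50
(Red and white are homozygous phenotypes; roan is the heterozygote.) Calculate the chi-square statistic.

10.089

With incomplete dominance, a heterozygote × heterozygote cross gives a 1:2:1 phenotypic ratio.
Expected counts for N = 248 under a 1:2:1 ratio (total parts = 4):
  red: 248 × 1/4 = 62
  roan: 248 × 2/4 = 124
  white: 248 × 1/4 = 62
χ² = Σ (O − E)² / E
  red: (49 − 62)² / 62 = 2.7258
  roan: (149 − 124)² / 124 = 5.0403
  white: (50 − 62)² / 62 = 2.3226
χ² = 2.7258 + 5.0403 + 2.3226 = 10.0887 ≈ 10.089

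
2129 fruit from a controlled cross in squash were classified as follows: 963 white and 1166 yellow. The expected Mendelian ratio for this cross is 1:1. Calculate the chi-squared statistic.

Total ratio parts = 2. Expected numbers out of 2129:
  white: 2129 × 1/2 = 1064.5
  yellow: 2129 × 1/2 = 1064.5
χ² = Σ (O − E)² / E
  white: (963 − 1064.5)² / 1064.5 = 9.6780
  yellow: (1166 − 1064.5)² / 1064.5 = 9.6780
χ² = 9.6780 + 9.6780 = 19.356

19.356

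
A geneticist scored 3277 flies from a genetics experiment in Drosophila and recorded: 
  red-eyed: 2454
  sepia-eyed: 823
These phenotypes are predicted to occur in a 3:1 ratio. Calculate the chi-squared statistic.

0.023

Expected counts for N = 3277 under a 3:1 ratio (total parts = 4):
  red-eyed: 3277 × 3/4 = 2457.75
  sepia-eyed: 3277 × 1/4 = 819.25
χ² = Σ (O − E)² / E
  red-eyed: (2454 − 2457.75)² / 2457.75 = 0.0057
  sepia-eyed: (823 − 819.25)² / 819.25 = 0.0172
χ² = 0.0057 + 0.0172 = 0.0229 ≈ 0.023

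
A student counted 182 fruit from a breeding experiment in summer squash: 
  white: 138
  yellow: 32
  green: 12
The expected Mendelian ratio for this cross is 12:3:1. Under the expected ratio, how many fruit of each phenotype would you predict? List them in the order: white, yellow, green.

The 12:3:1 ratio has 16 parts, so with N = 182 the expected counts are:
  white: 182 × 12/16 = 136.5
  yellow: 182 × 3/16 = 34.125
  green: 182 × 1/16 = 11.375

136.5, 34.125, 11.375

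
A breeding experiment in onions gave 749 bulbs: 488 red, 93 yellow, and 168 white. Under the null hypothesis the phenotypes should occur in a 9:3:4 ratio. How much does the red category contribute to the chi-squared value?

10.556

Under the 9:3:4 hypothesis (Σ ratio = 16, N = 749):
  red: 749 × 9/16 = 421.3125
  yellow: 749 × 3/16 = 140.4375
  white: 749 × 4/16 = 187.25
Contribution of red: (488 − 421.3125)² / 421.3125 = 10.5556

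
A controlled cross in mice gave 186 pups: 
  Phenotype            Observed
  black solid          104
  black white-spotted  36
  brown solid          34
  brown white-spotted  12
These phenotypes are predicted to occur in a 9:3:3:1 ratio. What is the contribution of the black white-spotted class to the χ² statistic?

0.036

Total ratio parts = 16. Expected numbers out of 186:
  black solid: 186 × 9/16 = 104.625
  black white-spotted: 186 × 3/16 = 34.875
  brown solid: 186 × 3/16 = 34.875
  brown white-spotted: 186 × 1/16 = 11.625
Contribution of black white-spotted: (36 − 34.875)² / 34.875 = 0.0363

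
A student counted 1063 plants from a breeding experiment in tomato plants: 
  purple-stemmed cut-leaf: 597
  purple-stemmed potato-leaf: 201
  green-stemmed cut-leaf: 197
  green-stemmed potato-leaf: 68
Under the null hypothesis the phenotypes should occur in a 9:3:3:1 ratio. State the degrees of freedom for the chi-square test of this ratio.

3

A goodness-of-fit test with 4 phenotype classes has df = 4 − 1 = 3.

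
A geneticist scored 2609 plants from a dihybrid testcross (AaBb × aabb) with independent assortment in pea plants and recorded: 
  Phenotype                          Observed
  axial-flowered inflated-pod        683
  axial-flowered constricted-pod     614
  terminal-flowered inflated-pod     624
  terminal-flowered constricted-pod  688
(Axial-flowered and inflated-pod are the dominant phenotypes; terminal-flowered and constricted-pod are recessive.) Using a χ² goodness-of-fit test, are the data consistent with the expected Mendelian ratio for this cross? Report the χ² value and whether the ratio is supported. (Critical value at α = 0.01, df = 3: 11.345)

6.876; consistent

A dihybrid testcross with independent assortment gives a 1:1:1:1 ratio.
The 1:1:1:1 ratio has 4 parts, so with N = 2609 the expected counts are:
  axial-flowered inflated-pod: 2609 × 1/4 = 652.25
  axial-flowered constricted-pod: 2609 × 1/4 = 652.25
  terminal-flowered inflated-pod: 2609 × 1/4 = 652.25
  terminal-flowered constricted-pod: 2609 × 1/4 = 652.25
χ² = Σ (O − E)² / E
  axial-flowered inflated-pod: (683 − 652.25)² / 652.25 = 1.4497
  axial-flowered constricted-pod: (614 − 652.25)² / 652.25 = 2.2431
  terminal-flowered inflated-pod: (624 − 652.25)² / 652.25 = 1.2236
  terminal-flowered constricted-pod: (688 − 652.25)² / 652.25 = 1.9595
χ² = 1.4497 + 2.2431 + 1.2236 + 1.9595 = 6.8759 ≈ 6.876
Degrees of freedom = 4 − 1 = 3; critical value at α = 0.01 is 11.345.
Since 6.876 < 11.345, we fail to reject the null hypothesis — the data are consistent with the 1:1:1:1 ratio.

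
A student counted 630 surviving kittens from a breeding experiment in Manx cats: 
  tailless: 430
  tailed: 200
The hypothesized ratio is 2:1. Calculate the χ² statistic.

0.714

Under the 2:1 hypothesis (Σ ratio = 3, N = 630):
  tailless: 630 × 2/3 = 420
  tailed: 630 × 1/3 = 210
χ² = Σ (O − E)² / E
  tailless: (430 − 420)² / 420 = 0.2381
  tailed: (200 − 210)² / 210 = 0.4762
χ² = 0.2381 + 0.4762 = 0.7143 ≈ 0.714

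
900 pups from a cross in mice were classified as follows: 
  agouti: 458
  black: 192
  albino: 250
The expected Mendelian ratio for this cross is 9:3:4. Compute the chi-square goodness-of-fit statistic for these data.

Total ratio parts = 16. Expected numbers out of 900:
  agouti: 900 × 9/16 = 506.25
  black: 900 × 3/16 = 168.75
  albino: 900 × 4/16 = 225
χ² = Σ (O − E)² / E
  agouti: (458 − 506.25)² / 506.25 = 4.5986
  black: (192 − 168.75)² / 168.75 = 3.2033
  albino: (250 − 225)² / 225 = 2.7778
χ² = 4.5986 + 3.2033 + 2.7778 = 10.5797 ≈ 10.580

10.580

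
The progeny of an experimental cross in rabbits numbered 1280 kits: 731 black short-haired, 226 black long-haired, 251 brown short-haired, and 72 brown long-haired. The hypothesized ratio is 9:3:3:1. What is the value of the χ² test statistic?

Total ratio parts = 16. Expected numbers out of 1280:
  black short-haired: 1280 × 9/16 = 720
  black long-haired: 1280 × 3/16 = 240
  brown short-haired: 1280 × 3/16 = 240
  brown long-haired: 1280 × 1/16 = 80
χ² = Σ (O − E)² / E
  black short-haired: (731 − 720)² / 720 = 0.1681
  black long-haired: (226 − 240)² / 240 = 0.8167
  brown short-haired: (251 − 240)² / 240 = 0.5042
  brown long-haired: (72 − 80)² / 80 = 0.8000
χ² = 0.1681 + 0.8167 + 0.5042 + 0.8000 = 2.289

2.289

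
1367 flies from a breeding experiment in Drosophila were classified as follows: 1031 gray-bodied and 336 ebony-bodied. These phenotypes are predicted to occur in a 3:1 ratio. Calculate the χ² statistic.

Expected counts for N = 1367 under a 3:1 ratio (total parts = 4):
  gray-bodied: 1367 × 3/4 = 1025.25
  ebony-bodied: 1367 × 1/4 = 341.75
χ² = Σ (O − E)² / E
  gray-bodied: (1031 − 1025.25)² / 1025.25 = 0.0322
  ebony-bodied: (336 − 341.75)² / 341.75 = 0.0967
χ² = 0.0322 + 0.0967 = 0.1289 ≈ 0.129

0.129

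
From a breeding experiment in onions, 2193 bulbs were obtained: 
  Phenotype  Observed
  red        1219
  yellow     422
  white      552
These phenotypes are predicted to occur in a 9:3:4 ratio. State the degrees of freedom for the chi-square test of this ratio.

2

A goodness-of-fit test with 3 phenotype classes has df = 3 − 1 = 2.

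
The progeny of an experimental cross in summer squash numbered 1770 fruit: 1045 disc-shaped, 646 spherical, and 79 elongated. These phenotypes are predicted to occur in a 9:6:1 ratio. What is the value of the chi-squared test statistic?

Expected counts for N = 1770 under a 9:6:1 ratio (total parts = 16):
  disc-shaped: 1770 × 9/16 = 995.625
  spherical: 1770 × 6/16 = 663.75
  elongated: 1770 × 1/16 = 110.625
χ² = Σ (O − E)² / E
  disc-shaped: (1045 − 995.625)² / 995.625 = 2.4486
  spherical: (646 − 663.75)² / 663.75 = 0.4747
  elongated: (79 − 110.625)² / 110.625 = 9.0408
χ² = 2.4486 + 0.4747 + 9.0408 = 11.9641 ≈ 11.964

11.964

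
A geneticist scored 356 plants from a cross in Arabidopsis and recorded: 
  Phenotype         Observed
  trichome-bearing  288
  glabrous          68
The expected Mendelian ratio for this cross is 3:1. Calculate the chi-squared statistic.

6.607

Expected counts for N = 356 under a 3:1 ratio (total parts = 4):
  trichome-bearing: 356 × 3/4 = 267
  glabrous: 356 × 1/4 = 89
χ² = Σ (O − E)² / E
  trichome-bearing: (288 − 267)² / 267 = 1.6517
  glabrous: (68 − 89)² / 89 = 4.9551
χ² = 1.6517 + 4.9551 = 6.6068 ≈ 6.607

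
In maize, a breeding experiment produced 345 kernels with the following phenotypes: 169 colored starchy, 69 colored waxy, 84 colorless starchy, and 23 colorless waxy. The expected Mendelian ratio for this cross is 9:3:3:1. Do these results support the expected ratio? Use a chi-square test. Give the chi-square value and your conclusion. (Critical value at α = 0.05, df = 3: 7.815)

Total ratio parts = 16. Expected numbers out of 345:
  colored starchy: 345 × 9/16 = 194.0625
  colored waxy: 345 × 3/16 = 64.6875
  colorless starchy: 345 × 3/16 = 64.6875
  colorless waxy: 345 × 1/16 = 21.5625
χ² = Σ (O − E)² / E
  colored starchy: (169 − 194.0625)² / 194.0625 = 3.2367
  colored waxy: (69 − 64.6875)² / 64.6875 = 0.2875
  colorless starchy: (84 − 64.6875)² / 64.6875 = 5.7658
  colorless waxy: (23 − 21.5625)² / 21.5625 = 0.0958
χ² = 3.2367 + 0.2875 + 5.7658 + 0.0958 = 9.3858 ≈ 9.386
Degrees of freedom = 4 − 1 = 3; critical value at α = 0.05 is 7.815.
Since 9.386 > 7.815, we reject the null hypothesis — the data do not fit the 9:3:3:1 ratio.

9.386; not consistent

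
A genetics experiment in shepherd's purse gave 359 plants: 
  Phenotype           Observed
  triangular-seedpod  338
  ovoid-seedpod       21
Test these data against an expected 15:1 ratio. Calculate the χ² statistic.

Total ratio parts = 16. Expected numbers out of 359:
  triangular-seedpod: 359 × 15/16 = 336.5625
  ovoid-seedpod: 359 × 1/16 = 22.4375
χ² = Σ (O − E)² / E
  triangular-seedpod: (338 − 336.5625)² / 336.5625 = 0.0061
  ovoid-seedpod: (21 − 22.4375)² / 22.4375 = 0.0921
χ² = 0.0061 + 0.0921 = 0.0982 ≈ 0.098

0.098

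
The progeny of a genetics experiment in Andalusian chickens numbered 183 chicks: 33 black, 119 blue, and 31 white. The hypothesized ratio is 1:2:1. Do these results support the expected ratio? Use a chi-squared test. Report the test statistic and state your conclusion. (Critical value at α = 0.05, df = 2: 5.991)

16.574; not consistent

Under the 1:2:1 hypothesis (Σ ratio = 4, N = 183):
  black: 183 × 1/4 = 45.75
  blue: 183 × 2/4 = 91.5
  white: 183 × 1/4 = 45.75
χ² = Σ (O − E)² / E
  black: (33 − 45.75)² / 45.75 = 3.5533
  blue: (119 − 91.5)² / 91.5 = 8.2650
  white: (31 − 45.75)² / 45.75 = 4.7555
χ² = 3.5533 + 8.2650 + 4.7555 = 16.5738 ≈ 16.574
Degrees of freedom = 3 − 1 = 2; critical value at α = 0.05 is 5.991.
Since 16.574 > 5.991, we reject the null hypothesis — the data do not fit the 1:2:1 ratio.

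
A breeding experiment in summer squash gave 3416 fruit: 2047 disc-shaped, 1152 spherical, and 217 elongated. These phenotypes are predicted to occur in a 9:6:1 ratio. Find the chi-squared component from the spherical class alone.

12.991

Total ratio parts = 16. Expected numbers out of 3416:
  disc-shaped: 3416 × 9/16 = 1921.5
  spherical: 3416 × 6/16 = 1281
  elongated: 3416 × 1/16 = 213.5
Contribution of spherical: (1152 − 1281)² / 1281 = 12.9906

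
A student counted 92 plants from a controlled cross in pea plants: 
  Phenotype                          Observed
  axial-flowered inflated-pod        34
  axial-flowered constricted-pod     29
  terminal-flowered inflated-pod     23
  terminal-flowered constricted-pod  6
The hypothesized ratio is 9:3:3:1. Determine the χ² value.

The 9:3:3:1 ratio has 16 parts, so with N = 92 the expected counts are:
  axial-flowered inflated-pod: 92 × 9/16 = 51.75
  axial-flowered constricted-pod: 92 × 3/16 = 17.25
  terminal-flowered inflated-pod: 92 × 3/16 = 17.25
  terminal-flowered constricted-pod: 92 × 1/16 = 5.75
χ² = Σ (O − E)² / E
  axial-flowered inflated-pod: (34 − 51.75)² / 51.75 = 6.0882
  axial-flowered constricted-pod: (29 − 17.25)² / 17.25 = 8.0036
  terminal-flowered inflated-pod: (23 − 17.25)² / 17.25 = 1.9167
  terminal-flowered constricted-pod: (6 − 5.75)² / 5.75 = 0.0109
χ² = 6.0882 + 8.0036 + 1.9167 + 0.0109 = 16.0194 ≈ 16.019

16.019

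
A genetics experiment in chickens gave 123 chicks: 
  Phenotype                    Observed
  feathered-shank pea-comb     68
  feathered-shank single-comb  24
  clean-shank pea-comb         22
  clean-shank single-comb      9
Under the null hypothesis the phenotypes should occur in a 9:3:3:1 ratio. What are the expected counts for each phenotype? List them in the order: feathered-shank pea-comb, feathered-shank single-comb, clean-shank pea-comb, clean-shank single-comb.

69.1875, 23.0625, 23.0625, 7.6875

Under the 9:3:3:1 hypothesis (Σ ratio = 16, N = 123):
  feathered-shank pea-comb: 123 × 9/16 = 69.1875
  feathered-shank single-comb: 123 × 3/16 = 23.0625
  clean-shank pea-comb: 123 × 3/16 = 23.0625
  clean-shank single-comb: 123 × 1/16 = 7.6875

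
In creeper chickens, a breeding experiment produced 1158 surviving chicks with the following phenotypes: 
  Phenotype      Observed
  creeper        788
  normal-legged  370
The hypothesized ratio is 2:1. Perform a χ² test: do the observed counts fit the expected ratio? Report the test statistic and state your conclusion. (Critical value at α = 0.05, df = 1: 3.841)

0.995; consistent

The 2:1 ratio has 3 parts, so with N = 1158 the expected counts are:
  creeper: 1158 × 2/3 = 772
  normal-legged: 1158 × 1/3 = 386
χ² = Σ (O − E)² / E
  creeper: (788 − 772)² / 772 = 0.3316
  normal-legged: (370 − 386)² / 386 = 0.6632
χ² = 0.3316 + 0.6632 = 0.9948 ≈ 0.995
Degrees of freedom = 2 − 1 = 1; critical value at α = 0.05 is 3.841.
Since 0.995 < 3.841, we fail to reject the null hypothesis — the data are consistent with the 2:1 ratio.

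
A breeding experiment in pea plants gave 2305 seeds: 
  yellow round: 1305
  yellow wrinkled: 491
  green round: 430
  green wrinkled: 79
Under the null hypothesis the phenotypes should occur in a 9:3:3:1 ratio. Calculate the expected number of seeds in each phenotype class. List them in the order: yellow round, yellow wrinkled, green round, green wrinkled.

1296.5625, 432.1875, 432.1875, 144.0625

Total ratio parts = 16. Expected numbers out of 2305:
  yellow round: 2305 × 9/16 = 1296.5625
  yellow wrinkled: 2305 × 3/16 = 432.1875
  green round: 2305 × 3/16 = 432.1875
  green wrinkled: 2305 × 1/16 = 144.0625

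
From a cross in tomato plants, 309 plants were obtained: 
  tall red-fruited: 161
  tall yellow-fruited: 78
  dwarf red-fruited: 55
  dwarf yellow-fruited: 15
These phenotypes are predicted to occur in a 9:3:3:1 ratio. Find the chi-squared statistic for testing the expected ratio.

Total ratio parts = 16. Expected numbers out of 309:
  tall red-fruited: 309 × 9/16 = 173.8125
  tall yellow-fruited: 309 × 3/16 = 57.9375
  dwarf red-fruited: 309 × 3/16 = 57.9375
  dwarf yellow-fruited: 309 × 1/16 = 19.3125
χ² = Σ (O − E)² / E
  tall red-fruited: (161 − 173.8125)² / 173.8125 = 0.9445
  tall yellow-fruited: (78 − 57.9375)² / 57.9375 = 6.9472
  dwarf red-fruited: (55 − 57.9375)² / 57.9375 = 0.1489
  dwarf yellow-fruited: (15 − 19.3125)² / 19.3125 = 0.9630
χ² = 0.9445 + 6.9472 + 0.1489 + 0.9630 = 9.0036 ≈ 9.004

9.004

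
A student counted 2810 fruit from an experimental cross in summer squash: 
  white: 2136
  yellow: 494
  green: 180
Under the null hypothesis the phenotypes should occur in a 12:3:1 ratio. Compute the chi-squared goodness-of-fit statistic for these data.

2.546

Expected counts for N = 2810 under a 12:3:1 ratio (total parts = 16):
  white: 2810 × 12/16 = 2107.5
  yellow: 2810 × 3/16 = 526.875
  green: 2810 × 1/16 = 175.625
χ² = Σ (O − E)² / E
  white: (2136 − 2107.5)² / 2107.5 = 0.3854
  yellow: (494 − 526.875)² / 526.875 = 2.0513
  green: (180 − 175.625)² / 175.625 = 0.1090
χ² = 0.3854 + 2.0513 + 0.1090 = 2.5457 ≈ 2.546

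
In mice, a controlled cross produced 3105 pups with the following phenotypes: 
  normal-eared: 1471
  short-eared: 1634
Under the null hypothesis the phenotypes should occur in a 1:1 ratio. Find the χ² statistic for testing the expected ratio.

8.557

Expected counts for N = 3105 under a 1:1 ratio (total parts = 2):
  normal-eared: 3105 × 1/2 = 1552.5
  short-eared: 3105 × 1/2 = 1552.5
χ² = Σ (O − E)² / E
  normal-eared: (1471 − 1552.5)² / 1552.5 = 4.2784
  short-eared: (1634 − 1552.5)² / 1552.5 = 4.2784
χ² = 4.2784 + 4.2784 = 8.5568 ≈ 8.557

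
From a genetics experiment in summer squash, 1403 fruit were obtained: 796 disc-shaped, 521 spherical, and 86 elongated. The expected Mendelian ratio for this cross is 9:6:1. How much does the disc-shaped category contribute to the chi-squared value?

The 9:6:1 ratio has 16 parts, so with N = 1403 the expected counts are:
  disc-shaped: 1403 × 9/16 = 789.1875
  spherical: 1403 × 6/16 = 526.125
  elongated: 1403 × 1/16 = 87.6875
Contribution of disc-shaped: (796 − 789.1875)² / 789.1875 = 0.0588

0.059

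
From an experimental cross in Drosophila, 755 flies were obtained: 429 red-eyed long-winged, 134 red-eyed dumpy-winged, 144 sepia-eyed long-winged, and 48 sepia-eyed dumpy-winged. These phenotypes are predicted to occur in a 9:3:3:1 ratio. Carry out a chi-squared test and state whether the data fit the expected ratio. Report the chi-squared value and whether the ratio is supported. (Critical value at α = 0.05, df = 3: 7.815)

0.504; consistent

Under the 9:3:3:1 hypothesis (Σ ratio = 16, N = 755):
  red-eyed long-winged: 755 × 9/16 = 424.6875
  red-eyed dumpy-winged: 755 × 3/16 = 141.5625
  sepia-eyed long-winged: 755 × 3/16 = 141.5625
  sepia-eyed dumpy-winged: 755 × 1/16 = 47.1875
χ² = Σ (O − E)² / E
  red-eyed long-winged: (429 − 424.6875)² / 424.6875 = 0.0438
  red-eyed dumpy-winged: (134 − 141.5625)² / 141.5625 = 0.4040
  sepia-eyed long-winged: (144 − 141.5625)² / 141.5625 = 0.0420
  sepia-eyed dumpy-winged: (48 − 47.1875)² / 47.1875 = 0.0140
χ² = 0.0438 + 0.4040 + 0.0420 + 0.0140 = 0.5038 ≈ 0.504
Degrees of freedom = 4 − 1 = 3; critical value at α = 0.05 is 7.815.
Since 0.504 < 7.815, we fail to reject the null hypothesis — the data are consistent with the 9:3:3:1 ratio.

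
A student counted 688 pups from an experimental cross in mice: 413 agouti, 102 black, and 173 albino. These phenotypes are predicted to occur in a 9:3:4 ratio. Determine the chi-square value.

Total ratio parts = 16. Expected numbers out of 688:
  agouti: 688 × 9/16 = 387
  black: 688 × 3/16 = 129
  albino: 688 × 4/16 = 172
χ² = Σ (O − E)² / E
  agouti: (413 − 387)² / 387 = 1.7468
  black: (102 − 129)² / 129 = 5.6512
  albino: (173 − 172)² / 172 = 0.0058
χ² = 1.7468 + 5.6512 + 0.0058 = 7.4038 ≈ 7.404

7.404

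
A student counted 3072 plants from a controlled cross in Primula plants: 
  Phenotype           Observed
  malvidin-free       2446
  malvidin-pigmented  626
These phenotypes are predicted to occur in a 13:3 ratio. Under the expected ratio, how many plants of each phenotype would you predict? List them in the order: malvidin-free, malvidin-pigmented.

The 13:3 ratio has 16 parts, so with N = 3072 the expected counts are:
  malvidin-free: 3072 × 13/16 = 2496
  malvidin-pigmented: 3072 × 3/16 = 576

2496, 576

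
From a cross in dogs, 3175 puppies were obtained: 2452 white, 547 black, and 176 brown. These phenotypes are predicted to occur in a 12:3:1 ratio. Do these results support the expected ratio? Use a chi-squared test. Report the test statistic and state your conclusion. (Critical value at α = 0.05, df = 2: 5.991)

Total ratio parts = 16. Expected numbers out of 3175:
  white: 3175 × 12/16 = 2381.25
  black: 3175 × 3/16 = 595.3125
  brown: 3175 × 1/16 = 198.4375
χ² = Σ (O − E)² / E
  white: (2452 − 2381.25)² / 2381.25 = 2.1021
  black: (547 − 595.3125)² / 595.3125 = 3.9208
  brown: (176 − 198.4375)² / 198.4375 = 2.5370
χ² = 2.1021 + 3.9208 + 2.5370 = 8.5599 ≈ 8.560
Degrees of freedom = 3 − 1 = 2; critical value at α = 0.05 is 5.991.
Since 8.560 > 5.991, we reject the null hypothesis — the data do not fit the 12:3:1 ratio.

8.560; not consistent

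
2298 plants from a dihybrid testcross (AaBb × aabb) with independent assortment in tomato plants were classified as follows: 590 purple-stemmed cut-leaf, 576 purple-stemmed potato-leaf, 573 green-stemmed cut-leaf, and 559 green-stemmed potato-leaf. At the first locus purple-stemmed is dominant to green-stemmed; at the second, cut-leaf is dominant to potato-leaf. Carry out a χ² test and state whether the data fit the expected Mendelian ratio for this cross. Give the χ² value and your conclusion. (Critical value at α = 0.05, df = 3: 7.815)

0.844; consistent

A dihybrid testcross with independent assortment gives a 1:1:1:1 ratio.
The 1:1:1:1 ratio has 4 parts, so with N = 2298 the expected counts are:
  purple-stemmed cut-leaf: 2298 × 1/4 = 574.5
  purple-stemmed potato-leaf: 2298 × 1/4 = 574.5
  green-stemmed cut-leaf: 2298 × 1/4 = 574.5
  green-stemmed potato-leaf: 2298 × 1/4 = 574.5
χ² = Σ (O − E)² / E
  purple-stemmed cut-leaf: (590 − 574.5)² / 574.5 = 0.4182
  purple-stemmed potato-leaf: (576 − 574.5)² / 574.5 = 0.0039
  green-stemmed cut-leaf: (573 − 574.5)² / 574.5 = 0.0039
  green-stemmed potato-leaf: (559 − 574.5)² / 574.5 = 0.4182
χ² = 0.4182 + 0.0039 + 0.0039 + 0.4182 = 0.8442 ≈ 0.844
Degrees of freedom = 4 − 1 = 3; critical value at α = 0.05 is 7.815.
Since 0.844 < 7.815, we fail to reject the null hypothesis — the data are consistent with the 1:1:1:1 ratio.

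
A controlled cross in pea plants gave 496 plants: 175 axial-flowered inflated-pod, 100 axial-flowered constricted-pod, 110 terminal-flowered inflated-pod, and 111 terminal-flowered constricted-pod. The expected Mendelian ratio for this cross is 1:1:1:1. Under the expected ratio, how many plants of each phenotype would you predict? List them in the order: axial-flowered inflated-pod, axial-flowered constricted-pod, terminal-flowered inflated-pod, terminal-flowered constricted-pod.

Under the 1:1:1:1 hypothesis (Σ ratio = 4, N = 496):
  axial-flowered inflated-pod: 496 × 1/4 = 124
  axial-flowered constricted-pod: 496 × 1/4 = 124
  terminal-flowered inflated-pod: 496 × 1/4 = 124
  terminal-flowered constricted-pod: 496 × 1/4 = 124

124, 124, 124, 124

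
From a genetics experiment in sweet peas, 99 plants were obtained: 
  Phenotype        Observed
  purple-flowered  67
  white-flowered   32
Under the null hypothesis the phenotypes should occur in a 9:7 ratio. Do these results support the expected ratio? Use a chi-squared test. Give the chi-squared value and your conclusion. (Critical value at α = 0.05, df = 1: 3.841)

Under the 9:7 hypothesis (Σ ratio = 16, N = 99):
  purple-flowered: 99 × 9/16 = 55.6875
  white-flowered: 99 × 7/16 = 43.3125
χ² = Σ (O − E)² / E
  purple-flowered: (67 − 55.6875)² / 55.6875 = 2.2980
  white-flowered: (32 − 43.3125)² / 43.3125 = 2.9546
χ² = 2.2980 + 2.9546 = 5.2526 ≈ 5.253
Degrees of freedom = 2 − 1 = 1; critical value at α = 0.05 is 3.841.
Since 5.253 > 3.841, we reject the null hypothesis — the data do not fit the 9:7 ratio.

5.253; not consistent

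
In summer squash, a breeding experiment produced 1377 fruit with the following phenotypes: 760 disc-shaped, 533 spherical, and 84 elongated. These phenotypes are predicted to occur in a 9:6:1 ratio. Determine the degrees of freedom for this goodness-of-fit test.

A goodness-of-fit test with 3 phenotype classes has df = 3 − 1 = 2.

2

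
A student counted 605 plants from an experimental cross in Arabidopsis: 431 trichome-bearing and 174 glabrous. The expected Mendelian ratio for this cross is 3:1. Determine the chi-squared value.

Expected counts for N = 605 under a 3:1 ratio (total parts = 4):
  trichome-bearing: 605 × 3/4 = 453.75
  glabrous: 605 × 1/4 = 151.25
χ² = Σ (O − E)² / E
  trichome-bearing: (431 − 453.75)² / 453.75 = 1.1406
  glabrous: (174 − 151.25)² / 151.25 = 3.4219
χ² = 1.1406 + 3.4219 = 4.5625 ≈ 4.563

4.563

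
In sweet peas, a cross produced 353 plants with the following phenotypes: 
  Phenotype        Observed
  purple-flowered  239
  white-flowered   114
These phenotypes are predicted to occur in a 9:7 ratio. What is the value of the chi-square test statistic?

Total ratio parts = 16. Expected numbers out of 353:
  purple-flowered: 353 × 9/16 = 198.5625
  white-flowered: 353 × 7/16 = 154.4375
χ² = Σ (O − E)² / E
  purple-flowered: (239 − 198.5625)² / 198.5625 = 8.2351
  white-flowered: (114 − 154.4375)² / 154.4375 = 10.5880
χ² = 8.2351 + 10.5880 = 18.8231 ≈ 18.823

18.823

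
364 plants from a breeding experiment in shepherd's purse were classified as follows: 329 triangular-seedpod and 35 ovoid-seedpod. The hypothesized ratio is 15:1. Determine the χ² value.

Expected counts for N = 364 under a 15:1 ratio (total parts = 16):
  triangular-seedpod: 364 × 15/16 = 341.25
  ovoid-seedpod: 364 × 1/16 = 22.75
χ² = Σ (O − E)² / E
  triangular-seedpod: (329 − 341.25)² / 341.25 = 0.4397
  ovoid-seedpod: (35 − 22.75)² / 22.75 = 6.5962
χ² = 0.4397 + 6.5962 = 7.0359 ≈ 7.036

7.036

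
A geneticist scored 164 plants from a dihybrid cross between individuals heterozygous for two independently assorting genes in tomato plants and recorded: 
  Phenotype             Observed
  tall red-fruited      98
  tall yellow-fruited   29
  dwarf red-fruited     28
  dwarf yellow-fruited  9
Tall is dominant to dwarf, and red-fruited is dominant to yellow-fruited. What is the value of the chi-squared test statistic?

A dihybrid F₂ with independent assortment and complete dominance at both loci gives a 9:3:3:1 phenotypic ratio.
Expected counts for N = 164 under a 9:3:3:1 ratio (total parts = 16):
  tall red-fruited: 164 × 9/16 = 92.25
  tall yellow-fruited: 164 × 3/16 = 30.75
  dwarf red-fruited: 164 × 3/16 = 30.75
  dwarf yellow-fruited: 164 × 1/16 = 10.25
χ² = Σ (O − E)² / E
  tall red-fruited: (98 − 92.25)² / 92.25 = 0.3584
  tall yellow-fruited: (29 − 30.75)² / 30.75 = 0.0996
  dwarf red-fruited: (28 − 30.75)² / 30.75 = 0.2459
  dwarf yellow-fruited: (9 − 10.25)² / 10.25 = 0.1524
χ² = 0.3584 + 0.0996 + 0.2459 + 0.1524 = 0.8563 ≈ 0.856

0.856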